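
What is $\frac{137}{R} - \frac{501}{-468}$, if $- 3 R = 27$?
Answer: $- \frac{6623}{468} \approx -14.152$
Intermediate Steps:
$R = -9$ ($R = \left(- \frac{1}{3}\right) 27 = -9$)
$\frac{137}{R} - \frac{501}{-468} = \frac{137}{-9} - \frac{501}{-468} = 137 \left(- \frac{1}{9}\right) - - \frac{167}{156} = - \frac{137}{9} + \frac{167}{156} = - \frac{6623}{468}$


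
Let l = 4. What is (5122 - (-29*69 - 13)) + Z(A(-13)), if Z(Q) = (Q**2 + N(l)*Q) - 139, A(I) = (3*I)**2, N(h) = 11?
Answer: 2337169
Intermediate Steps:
A(I) = 9*I**2
Z(Q) = -139 + Q**2 + 11*Q (Z(Q) = (Q**2 + 11*Q) - 139 = -139 + Q**2 + 11*Q)
(5122 - (-29*69 - 13)) + Z(A(-13)) = (5122 - (-29*69 - 13)) + (-139 + (9*(-13)**2)**2 + 11*(9*(-13)**2)) = (5122 - (-2001 - 13)) + (-139 + (9*169)**2 + 11*(9*169)) = (5122 - 1*(-2014)) + (-139 + 1521**2 + 11*1521) = (5122 + 2014) + (-139 + 2313441 + 16731) = 7136 + 2330033 = 2337169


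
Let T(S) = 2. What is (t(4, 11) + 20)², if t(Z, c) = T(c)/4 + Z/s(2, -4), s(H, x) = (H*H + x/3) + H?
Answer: 89401/196 ≈ 456.13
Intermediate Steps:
s(H, x) = H + H² + x/3 (s(H, x) = (H² + x/3) + H = H + H² + x/3)
t(Z, c) = ½ + 3*Z/14 (t(Z, c) = 2/4 + Z/(2 + 2² + (⅓)*(-4)) = 2*(¼) + Z/(2 + 4 - 4/3) = ½ + Z/(14/3) = ½ + Z*(3/14) = ½ + 3*Z/14)
(t(4, 11) + 20)² = ((½ + (3/14)*4) + 20)² = ((½ + 6/7) + 20)² = (19/14 + 20)² = (299/14)² = 89401/196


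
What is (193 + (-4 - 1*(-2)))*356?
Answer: 67996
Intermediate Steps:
(193 + (-4 - 1*(-2)))*356 = (193 + (-4 + 2))*356 = (193 - 2)*356 = 191*356 = 67996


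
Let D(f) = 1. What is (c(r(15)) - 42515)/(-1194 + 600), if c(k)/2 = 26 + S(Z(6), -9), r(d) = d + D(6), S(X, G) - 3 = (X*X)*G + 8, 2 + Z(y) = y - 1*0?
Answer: 14243/198 ≈ 71.934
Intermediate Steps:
Z(y) = -2 + y (Z(y) = -2 + (y - 1*0) = -2 + (y + 0) = -2 + y)
S(X, G) = 11 + G*X² (S(X, G) = 3 + ((X*X)*G + 8) = 3 + (X²*G + 8) = 3 + (G*X² + 8) = 3 + (8 + G*X²) = 11 + G*X²)
r(d) = 1 + d (r(d) = d + 1 = 1 + d)
c(k) = -214 (c(k) = 2*(26 + (11 - 9*(-2 + 6)²)) = 2*(26 + (11 - 9*4²)) = 2*(26 + (11 - 9*16)) = 2*(26 + (11 - 144)) = 2*(26 - 133) = 2*(-107) = -214)
(c(r(15)) - 42515)/(-1194 + 600) = (-214 - 42515)/(-1194 + 600) = -42729/(-594) = -42729*(-1/594) = 14243/198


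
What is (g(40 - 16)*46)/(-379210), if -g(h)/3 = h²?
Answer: 39744/189605 ≈ 0.20961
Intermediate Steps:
g(h) = -3*h²
(g(40 - 16)*46)/(-379210) = (-3*(40 - 16)²*46)/(-379210) = (-3*24²*46)*(-1/379210) = (-3*576*46)*(-1/379210) = -1728*46*(-1/379210) = -79488*(-1/379210) = 39744/189605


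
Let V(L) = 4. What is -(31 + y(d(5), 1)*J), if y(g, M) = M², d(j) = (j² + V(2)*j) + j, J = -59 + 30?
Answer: -2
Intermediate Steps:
J = -29
d(j) = j² + 5*j (d(j) = (j² + 4*j) + j = j² + 5*j)
-(31 + y(d(5), 1)*J) = -(31 + 1²*(-29)) = -(31 + 1*(-29)) = -(31 - 29) = -1*2 = -2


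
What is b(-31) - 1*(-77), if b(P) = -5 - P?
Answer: 103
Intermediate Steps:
b(-31) - 1*(-77) = (-5 - 1*(-31)) - 1*(-77) = (-5 + 31) + 77 = 26 + 77 = 103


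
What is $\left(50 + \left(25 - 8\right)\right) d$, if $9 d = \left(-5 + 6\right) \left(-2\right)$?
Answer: $- \frac{134}{9} \approx -14.889$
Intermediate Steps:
$d = - \frac{2}{9}$ ($d = \frac{\left(-5 + 6\right) \left(-2\right)}{9} = \frac{1 \left(-2\right)}{9} = \frac{1}{9} \left(-2\right) = - \frac{2}{9} \approx -0.22222$)
$\left(50 + \left(25 - 8\right)\right) d = \left(50 + \left(25 - 8\right)\right) \left(- \frac{2}{9}\right) = \left(50 + 17\right) \left(- \frac{2}{9}\right) = 67 \left(- \frac{2}{9}\right) = - \frac{134}{9}$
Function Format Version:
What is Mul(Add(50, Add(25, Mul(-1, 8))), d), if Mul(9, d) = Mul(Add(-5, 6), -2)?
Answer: Rational(-134, 9) ≈ -14.889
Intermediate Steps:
d = Rational(-2, 9) (d = Mul(Rational(1, 9), Mul(Add(-5, 6), -2)) = Mul(Rational(1, 9), Mul(1, -2)) = Mul(Rational(1, 9), -2) = Rational(-2, 9) ≈ -0.22222)
Mul(Add(50, Add(25, Mul(-1, 8))), d) = Mul(Add(50, Add(25, Mul(-1, 8))), Rational(-2, 9)) = Mul(Add(50, Add(25, -8)), Rational(-2, 9)) = Mul(Add(50, 17), Rational(-2, 9)) = Mul(67, Rational(-2, 9)) = Rational(-134, 9)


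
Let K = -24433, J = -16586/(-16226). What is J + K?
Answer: -198216636/8113 ≈ -24432.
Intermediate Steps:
J = 8293/8113 (J = -16586*(-1/16226) = 8293/8113 ≈ 1.0222)
J + K = 8293/8113 - 24433 = -198216636/8113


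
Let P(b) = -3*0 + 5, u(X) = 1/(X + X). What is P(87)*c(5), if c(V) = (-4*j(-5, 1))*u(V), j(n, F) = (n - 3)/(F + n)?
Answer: -4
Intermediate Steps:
j(n, F) = (-3 + n)/(F + n)
u(X) = 1/(2*X)
c(V) = -4/V (c(V) = (-4*(-3 - 5)/(1 - 5))*(1/(2*V)) = (-4*(-8)/(-4))*(1/(2*V)) = (-(-1)*(-8))*(1/(2*V)) = (-4*2)*(1/(2*V)) = -4/V)
P(b) = 5 (P(b) = 0 + 5 = 5)
P(87)*c(5) = 5*(-4/5) = 5*(-4*⅕) = 5*(-⅘) = -4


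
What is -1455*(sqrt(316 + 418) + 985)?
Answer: -1433175 - 1455*sqrt(734) ≈ -1.4726e+6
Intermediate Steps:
-1455*(sqrt(316 + 418) + 985) = -1455*(sqrt(734) + 985) = -1455*(985 + sqrt(734)) = -1433175 - 1455*sqrt(734)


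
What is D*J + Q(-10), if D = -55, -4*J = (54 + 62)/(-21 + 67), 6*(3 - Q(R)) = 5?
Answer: 2542/69 ≈ 36.841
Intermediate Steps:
Q(R) = 13/6 (Q(R) = 3 - ⅙*5 = 3 - ⅚ = 13/6)
J = -29/46 (J = -(54 + 62)/(4*(-21 + 67)) = -29/46 ≈ -0.63043)
D*J + Q(-10) = -55*(-29/46) + 13/6 = 1595/46 + 13/6 = 2542/69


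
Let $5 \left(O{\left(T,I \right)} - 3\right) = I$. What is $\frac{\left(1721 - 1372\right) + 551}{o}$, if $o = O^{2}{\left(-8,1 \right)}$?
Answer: $\frac{5625}{64} \approx 87.891$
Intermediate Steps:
$O{\left(T,I \right)} = 3 + \frac{I}{5}$
$o = \frac{256}{25}$ ($o = \left(3 + \frac{1}{5} \cdot 1\right)^{2} = \left(3 + \frac{1}{5}\right)^{2} = \left(\frac{16}{5}\right)^{2} = \frac{256}{25} \approx 10.24$)
$\frac{\left(1721 - 1372\right) + 551}{o} = \frac{\left(1721 - 1372\right) + 551}{\frac{256}{25}} = \left(349 + 551\right) \frac{25}{256} = 900 \cdot \frac{25}{256} = \frac{5625}{64}$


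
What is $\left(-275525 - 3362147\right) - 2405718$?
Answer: $-6043390$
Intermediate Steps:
$\left(-275525 - 3362147\right) - 2405718 = -3637672 - 2405718 = -6043390$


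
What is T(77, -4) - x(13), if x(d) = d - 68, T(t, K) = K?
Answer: 51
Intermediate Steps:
x(d) = -68 + d
T(77, -4) - x(13) = -4 - (-68 + 13) = -4 - 1*(-55) = -4 + 55 = 51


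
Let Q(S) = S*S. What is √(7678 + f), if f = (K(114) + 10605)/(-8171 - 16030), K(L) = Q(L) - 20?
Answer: √499593873233/8067 ≈ 87.619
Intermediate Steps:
Q(S) = S²
K(L) = -20 + L² (K(L) = L² - 20 = -20 + L²)
f = -23581/24201 (f = ((-20 + 114²) + 10605)/(-8171 - 16030) = ((-20 + 12996) + 10605)/(-24201) = (12976 + 10605)*(-1/24201) = 23581*(-1/24201) = -23581/24201 ≈ -0.97438)
√(7678 + f) = √(7678 - 23581/24201) = √(185791697/24201) = √499593873233/8067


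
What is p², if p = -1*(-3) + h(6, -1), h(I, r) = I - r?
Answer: 100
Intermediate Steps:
p = 10 (p = -1*(-3) + (6 - 1*(-1)) = 3 + (6 + 1) = 3 + 7 = 10)
p² = 10² = 100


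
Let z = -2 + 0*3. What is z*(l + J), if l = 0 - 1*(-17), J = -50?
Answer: 66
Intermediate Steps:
z = -2 (z = -2 + 0 = -2)
l = 17 (l = 0 + 17 = 17)
z*(l + J) = -2*(17 - 50) = -2*(-33) = 66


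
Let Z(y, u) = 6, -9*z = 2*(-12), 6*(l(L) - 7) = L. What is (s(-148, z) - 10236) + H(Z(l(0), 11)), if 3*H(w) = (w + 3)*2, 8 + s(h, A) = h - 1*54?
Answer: -10440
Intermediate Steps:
l(L) = 7 + L/6
z = 8/3 (z = -2*(-12)/9 = -1/9*(-24) = 8/3 ≈ 2.6667)
s(h, A) = -62 + h (s(h, A) = -8 + (h - 1*54) = -8 + (h - 54) = -8 + (-54 + h) = -62 + h)
H(w) = 2 + 2*w/3 (H(w) = ((w + 3)*2)/3 = ((3 + w)*2)/3 = (6 + 2*w)/3 = 2 + 2*w/3)
(s(-148, z) - 10236) + H(Z(l(0), 11)) = ((-62 - 148) - 10236) + (2 + (2/3)*6) = (-210 - 10236) + (2 + 4) = -10446 + 6 = -10440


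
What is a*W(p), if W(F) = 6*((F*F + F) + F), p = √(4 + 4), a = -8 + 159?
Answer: 7248 + 3624*√2 ≈ 12373.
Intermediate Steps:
a = 151
p = 2*√2 (p = √8 = 2*√2 ≈ 2.8284)
W(F) = 6*F² + 12*F (W(F) = 6*((F² + F) + F) = 6*((F + F²) + F) = 6*(F² + 2*F) = 6*F² + 12*F)
a*W(p) = 151*(6*(2*√2)*(2 + 2*√2)) = 151*(12*√2*(2 + 2*√2)) = 1812*√2*(2 + 2*√2)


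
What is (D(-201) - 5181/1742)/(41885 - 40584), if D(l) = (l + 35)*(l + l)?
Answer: 116241963/2266342 ≈ 51.291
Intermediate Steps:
D(l) = 2*l*(35 + l) (D(l) = (35 + l)*(2*l) = 2*l*(35 + l))
(D(-201) - 5181/1742)/(41885 - 40584) = (2*(-201)*(35 - 201) - 5181/1742)/(41885 - 40584) = (2*(-201)*(-166) - 5181*1/1742)/1301 = (66732 - 5181/1742)*(1/1301) = (116241963/1742)*(1/1301) = 116241963/2266342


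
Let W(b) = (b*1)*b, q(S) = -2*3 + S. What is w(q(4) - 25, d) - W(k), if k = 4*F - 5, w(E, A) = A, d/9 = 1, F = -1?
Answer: -72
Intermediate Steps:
q(S) = -6 + S
d = 9 (d = 9*1 = 9)
k = -9 (k = 4*(-1) - 5 = -4 - 5 = -9)
W(b) = b² (W(b) = b*b = b²)
w(q(4) - 25, d) - W(k) = 9 - 1*(-9)² = 9 - 1*81 = 9 - 81 = -72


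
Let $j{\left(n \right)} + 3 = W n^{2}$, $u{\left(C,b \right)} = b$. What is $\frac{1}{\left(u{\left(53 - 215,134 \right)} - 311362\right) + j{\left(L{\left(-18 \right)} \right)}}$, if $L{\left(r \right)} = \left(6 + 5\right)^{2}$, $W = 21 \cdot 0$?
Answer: $- \frac{1}{311231} \approx -3.213 \cdot 10^{-6}$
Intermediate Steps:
$W = 0$
$L{\left(r \right)} = 121$ ($L{\left(r \right)} = 11^{2} = 121$)
$j{\left(n \right)} = -3$ ($j{\left(n \right)} = -3 + 0 n^{2} = -3 + 0 = -3$)
$\frac{1}{\left(u{\left(53 - 215,134 \right)} - 311362\right) + j{\left(L{\left(-18 \right)} \right)}} = \frac{1}{\left(134 - 311362\right) - 3} = \frac{1}{-311228 - 3} = \frac{1}{-311231} = - \frac{1}{311231}$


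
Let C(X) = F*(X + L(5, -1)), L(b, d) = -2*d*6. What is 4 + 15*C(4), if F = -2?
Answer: -476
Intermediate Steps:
L(b, d) = -12*d
C(X) = -24 - 2*X (C(X) = -2*(X - 12*(-1)) = -2*(X + 12) = -2*(12 + X) = -24 - 2*X)
4 + 15*C(4) = 4 + 15*(-24 - 2*4) = 4 + 15*(-24 - 8) = 4 + 15*(-32) = 4 - 480 = -476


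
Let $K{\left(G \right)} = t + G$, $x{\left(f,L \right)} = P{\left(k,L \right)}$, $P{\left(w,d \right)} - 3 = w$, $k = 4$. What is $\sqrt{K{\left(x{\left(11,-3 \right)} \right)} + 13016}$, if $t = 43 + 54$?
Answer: $8 \sqrt{205} \approx 114.54$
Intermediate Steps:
$P{\left(w,d \right)} = 3 + w$
$t = 97$
$x{\left(f,L \right)} = 7$ ($x{\left(f,L \right)} = 3 + 4 = 7$)
$K{\left(G \right)} = 97 + G$
$\sqrt{K{\left(x{\left(11,-3 \right)} \right)} + 13016} = \sqrt{\left(97 + 7\right) + 13016} = \sqrt{104 + 13016} = \sqrt{13120} = 8 \sqrt{205}$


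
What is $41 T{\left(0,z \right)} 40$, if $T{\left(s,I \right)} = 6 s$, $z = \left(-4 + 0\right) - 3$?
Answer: $0$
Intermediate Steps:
$z = -7$ ($z = -4 - 3 = -7$)
$41 T{\left(0,z \right)} 40 = 41 \cdot 6 \cdot 0 \cdot 40 = 41 \cdot 0 \cdot 40 = 0 \cdot 40 = 0$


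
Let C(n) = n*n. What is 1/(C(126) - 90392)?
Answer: -1/74516 ≈ -1.3420e-5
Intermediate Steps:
C(n) = n²
1/(C(126) - 90392) = 1/(126² - 90392) = 1/(15876 - 90392) = 1/(-74516) = -1/74516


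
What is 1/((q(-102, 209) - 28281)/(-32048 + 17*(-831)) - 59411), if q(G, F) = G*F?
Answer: -46175/2743253326 ≈ -1.6832e-5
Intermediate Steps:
q(G, F) = F*G
1/((q(-102, 209) - 28281)/(-32048 + 17*(-831)) - 59411) = 1/((209*(-102) - 28281)/(-32048 + 17*(-831)) - 59411) = 1/((-21318 - 28281)/(-32048 - 14127) - 59411) = 1/(-49599/(-46175) - 59411) = 1/(-49599*(-1/46175) - 59411) = 1/(49599/46175 - 59411) = 1/(-2743253326/46175) = -46175/2743253326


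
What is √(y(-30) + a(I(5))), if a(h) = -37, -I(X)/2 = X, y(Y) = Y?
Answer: I*√67 ≈ 8.1853*I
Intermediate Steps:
I(X) = -2*X
√(y(-30) + a(I(5))) = √(-30 - 37) = √(-67) = I*√67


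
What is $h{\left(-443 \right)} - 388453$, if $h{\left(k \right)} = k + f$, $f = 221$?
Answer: $-388675$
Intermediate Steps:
$h{\left(k \right)} = 221 + k$ ($h{\left(k \right)} = k + 221 = 221 + k$)
$h{\left(-443 \right)} - 388453 = \left(221 - 443\right) - 388453 = -222 - 388453 = -388675$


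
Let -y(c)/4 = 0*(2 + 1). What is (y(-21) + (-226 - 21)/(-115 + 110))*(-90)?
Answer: -4446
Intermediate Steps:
y(c) = 0 (y(c) = -0*(2 + 1) = -0*3 = -4*0 = 0)
(y(-21) + (-226 - 21)/(-115 + 110))*(-90) = (0 + (-226 - 21)/(-115 + 110))*(-90) = (0 - 247/(-5))*(-90) = (0 - 247*(-⅕))*(-90) = (0 + 247/5)*(-90) = (247/5)*(-90) = -4446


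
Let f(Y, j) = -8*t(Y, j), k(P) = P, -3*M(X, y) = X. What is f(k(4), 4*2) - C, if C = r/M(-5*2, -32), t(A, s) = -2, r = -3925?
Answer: 2387/2 ≈ 1193.5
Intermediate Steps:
M(X, y) = -X/3
C = -2355/2 (C = -3925/((-(-5)*2/3)) = -3925/((-⅓*(-10))) = -3925/10/3 = -3925*3/10 = -2355/2 ≈ -1177.5)
f(Y, j) = 16 (f(Y, j) = -8*(-2) = 16)
f(k(4), 4*2) - C = 16 - 1*(-2355/2) = 16 + 2355/2 = 2387/2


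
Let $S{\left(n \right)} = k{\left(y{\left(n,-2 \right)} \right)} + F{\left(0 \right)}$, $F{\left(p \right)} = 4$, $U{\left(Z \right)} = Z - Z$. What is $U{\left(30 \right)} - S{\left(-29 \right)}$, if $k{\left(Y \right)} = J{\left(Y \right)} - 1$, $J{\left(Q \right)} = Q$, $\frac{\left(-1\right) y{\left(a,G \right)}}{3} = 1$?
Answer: $0$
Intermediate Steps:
$U{\left(Z \right)} = 0$
$y{\left(a,G \right)} = -3$ ($y{\left(a,G \right)} = \left(-3\right) 1 = -3$)
$k{\left(Y \right)} = -1 + Y$ ($k{\left(Y \right)} = Y - 1 = -1 + Y$)
$S{\left(n \right)} = 0$ ($S{\left(n \right)} = \left(-1 - 3\right) + 4 = -4 + 4 = 0$)
$U{\left(30 \right)} - S{\left(-29 \right)} = 0 - 0 = 0 + 0 = 0$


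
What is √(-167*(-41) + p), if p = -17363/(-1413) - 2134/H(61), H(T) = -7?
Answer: 4*√4867234715/3297 ≈ 84.641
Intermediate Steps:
p = 3136883/9891 (p = -17363/(-1413) - 2134/(-7) = -17363*(-1/1413) - 2134*(-⅐) = 17363/1413 + 2134/7 = 3136883/9891 ≈ 317.15)
√(-167*(-41) + p) = √(-167*(-41) + 3136883/9891) = √(6847 + 3136883/9891) = √(70860560/9891) = 4*√4867234715/3297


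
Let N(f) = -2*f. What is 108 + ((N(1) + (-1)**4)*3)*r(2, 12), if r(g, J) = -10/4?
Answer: 231/2 ≈ 115.50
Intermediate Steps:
r(g, J) = -5/2 (r(g, J) = -10*1/4 = -5/2)
108 + ((N(1) + (-1)**4)*3)*r(2, 12) = 108 + ((-2*1 + (-1)**4)*3)*(-5/2) = 108 + ((-2 + 1)*3)*(-5/2) = 108 - 1*3*(-5/2) = 108 - 3*(-5/2) = 108 + 15/2 = 231/2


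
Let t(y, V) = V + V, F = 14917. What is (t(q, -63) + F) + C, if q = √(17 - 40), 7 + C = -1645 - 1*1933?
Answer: 11206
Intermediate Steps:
C = -3585 (C = -7 + (-1645 - 1*1933) = -7 + (-1645 - 1933) = -7 - 3578 = -3585)
q = I*√23 (q = √(-23) = I*√23 ≈ 4.7958*I)
t(y, V) = 2*V
(t(q, -63) + F) + C = (2*(-63) + 14917) - 3585 = (-126 + 14917) - 3585 = 14791 - 3585 = 11206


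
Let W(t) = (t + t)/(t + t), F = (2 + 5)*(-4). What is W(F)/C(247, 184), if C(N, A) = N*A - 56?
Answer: 1/45392 ≈ 2.2030e-5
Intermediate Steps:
C(N, A) = -56 + A*N (C(N, A) = A*N - 56 = -56 + A*N)
F = -28 (F = 7*(-4) = -28)
W(t) = 1 (W(t) = (2*t)/((2*t)) = (2*t)*(1/(2*t)) = 1)
W(F)/C(247, 184) = 1/(-56 + 184*247) = 1/(-56 + 45448) = 1/45392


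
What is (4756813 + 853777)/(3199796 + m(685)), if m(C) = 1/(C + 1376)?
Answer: 11563425990/6594779557 ≈ 1.7534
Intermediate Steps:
m(C) = 1/(1376 + C)
(4756813 + 853777)/(3199796 + m(685)) = (4756813 + 853777)/(3199796 + 1/(1376 + 685)) = 5610590/(3199796 + 1/2061) = 5610590/(6594779557/2061) = 5610590*(2061/6594779557) = 11563425990/6594779557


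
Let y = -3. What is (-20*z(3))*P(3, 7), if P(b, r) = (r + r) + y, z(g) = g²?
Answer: -1980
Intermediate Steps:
P(b, r) = -3 + 2*r (P(b, r) = (r + r) - 3 = 2*r - 3 = -3 + 2*r)
(-20*z(3))*P(3, 7) = (-20*3²)*(-3 + 2*7) = (-20*9)*(-3 + 14) = -180*11 = -1980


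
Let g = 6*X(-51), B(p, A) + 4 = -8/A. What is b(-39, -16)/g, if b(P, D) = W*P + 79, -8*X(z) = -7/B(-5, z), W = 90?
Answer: 384272/153 ≈ 2511.6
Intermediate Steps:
B(p, A) = -4 - 8/A
X(z) = 7/(8*(-4 - 8/z)) (X(z) = -(-7)/(8*(-4 - 8/z)) = 7/(8*(-4 - 8/z)))
g = -153/112 (g = 6*(-7*(-51)/(64 + 32*(-51))) = 6*(-7*(-51)/(64 - 1632)) = 6*(-7*(-51)/(-1568)) = 6*(-7*(-51)*(-1/1568)) = 6*(-51/224) = -153/112 ≈ -1.3661)
b(P, D) = 79 + 90*P (b(P, D) = 90*P + 79 = 79 + 90*P)
b(-39, -16)/g = (79 + 90*(-39))/(-153/112) = (79 - 3510)*(-112/153) = -3431*(-112/153) = 384272/153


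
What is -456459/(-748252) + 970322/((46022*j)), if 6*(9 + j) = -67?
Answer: -907203187503/2083381239412 ≈ -0.43545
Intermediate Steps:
j = -121/6 (j = -9 + (⅙)*(-67) = -9 - 67/6 = -121/6 ≈ -20.167)
-456459/(-748252) + 970322/((46022*j)) = -456459/(-748252) + 970322/((46022*(-121/6))) = -456459*(-1/748252) + 970322/(-2784331/3) = 456459/748252 + 970322*(-3/2784331) = 456459/748252 - 2910966/2784331 = -907203187503/2083381239412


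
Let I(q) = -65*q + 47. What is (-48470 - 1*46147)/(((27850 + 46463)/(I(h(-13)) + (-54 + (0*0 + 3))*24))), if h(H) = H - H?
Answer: 12373801/8257 ≈ 1498.6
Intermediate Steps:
h(H) = 0
I(q) = 47 - 65*q
(-48470 - 1*46147)/(((27850 + 46463)/(I(h(-13)) + (-54 + (0*0 + 3))*24))) = (-48470 - 1*46147)/(((27850 + 46463)/((47 - 65*0) + (-54 + (0*0 + 3))*24))) = (-48470 - 46147)/((74313/((47 + 0) + (-54 + (0 + 3))*24))) = -94617/(74313/(47 + (-54 + 3)*24)) = -94617/(74313/(47 - 51*24)) = -94617/(74313/(47 - 1224)) = -94617/(74313/(-1177)) = -94617/(74313*(-1/1177)) = -94617/(-74313/1177) = -94617*(-1177/74313) = 12373801/8257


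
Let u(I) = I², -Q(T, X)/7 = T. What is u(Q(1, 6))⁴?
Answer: 5764801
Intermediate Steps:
Q(T, X) = -7*T
u(Q(1, 6))⁴ = ((-7*1)²)⁴ = ((-7)²)⁴ = 49⁴ = 5764801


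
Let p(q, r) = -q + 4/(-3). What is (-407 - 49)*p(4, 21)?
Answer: 2432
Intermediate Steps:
p(q, r) = -4/3 - q (p(q, r) = -q + 4*(-⅓) = -q - 4/3 = -4/3 - q)
(-407 - 49)*p(4, 21) = (-407 - 49)*(-4/3 - 1*4) = -456*(-4/3 - 4) = -456*(-16/3) = 2432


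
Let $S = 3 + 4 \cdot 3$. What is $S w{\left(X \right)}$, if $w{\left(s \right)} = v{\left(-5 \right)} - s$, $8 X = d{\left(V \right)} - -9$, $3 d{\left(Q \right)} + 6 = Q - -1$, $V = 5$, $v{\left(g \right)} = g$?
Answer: $- \frac{735}{8} \approx -91.875$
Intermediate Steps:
$S = 15$ ($S = 3 + 12 = 15$)
$d{\left(Q \right)} = - \frac{5}{3} + \frac{Q}{3}$ ($d{\left(Q \right)} = -2 + \frac{Q - -1}{3} = -2 + \frac{Q + 1}{3} = -2 + \frac{1 + Q}{3} = -2 + \left(\frac{1}{3} + \frac{Q}{3}\right) = - \frac{5}{3} + \frac{Q}{3}$)
$X = \frac{9}{8}$ ($X = \frac{\left(- \frac{5}{3} + \frac{1}{3} \cdot 5\right) - -9}{8} = \frac{\left(- \frac{5}{3} + \frac{5}{3}\right) + 9}{8} = \frac{0 + 9}{8} = \frac{1}{8} \cdot 9 = \frac{9}{8} \approx 1.125$)
$w{\left(s \right)} = -5 - s$
$S w{\left(X \right)} = 15 \left(-5 - \frac{9}{8}\right) = 15 \left(- \frac{49}{8}\right) = - \frac{735}{8}$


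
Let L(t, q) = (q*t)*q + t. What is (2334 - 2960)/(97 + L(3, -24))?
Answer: -313/914 ≈ -0.34245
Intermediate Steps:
L(t, q) = t + t*q² (L(t, q) = t*q² + t = t + t*q²)
(2334 - 2960)/(97 + L(3, -24)) = (2334 - 2960)/(97 + 3*(1 + (-24)²)) = -626/(97 + 3*(1 + 576)) = -626/(97 + 3*577) = -626/(97 + 1731) = -626/1828 = -626*1/1828 = -313/914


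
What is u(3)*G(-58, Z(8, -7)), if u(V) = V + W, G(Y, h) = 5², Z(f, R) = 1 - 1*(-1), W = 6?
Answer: 225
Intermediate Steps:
Z(f, R) = 2 (Z(f, R) = 1 + 1 = 2)
G(Y, h) = 25
u(V) = 6 + V (u(V) = V + 6 = 6 + V)
u(3)*G(-58, Z(8, -7)) = (6 + 3)*25 = 9*25 = 225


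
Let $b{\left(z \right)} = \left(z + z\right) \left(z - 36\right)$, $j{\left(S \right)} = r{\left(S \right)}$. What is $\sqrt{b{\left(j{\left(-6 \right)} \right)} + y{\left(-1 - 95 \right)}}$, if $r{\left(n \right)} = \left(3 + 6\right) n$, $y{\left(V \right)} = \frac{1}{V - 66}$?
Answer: $\frac{\sqrt{3149278}}{18} \approx 98.59$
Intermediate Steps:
$y{\left(V \right)} = \frac{1}{-66 + V}$
$r{\left(n \right)} = 9 n$
$j{\left(S \right)} = 9 S$
$b{\left(z \right)} = 2 z \left(-36 + z\right)$
$\sqrt{b{\left(j{\left(-6 \right)} \right)} + y{\left(-1 - 95 \right)}} = \sqrt{2 \cdot 9 \left(-6\right) \left(-36 + 9 \left(-6\right)\right) + \frac{1}{-66 - 96}} = \sqrt{2 \left(-54\right) \left(-36 - 54\right) + \frac{1}{-66 - 96}} = \sqrt{2 \left(-54\right) \left(-90\right) + \frac{1}{-66 - 96}} = \sqrt{9720 + \frac{1}{-162}} = \sqrt{9720 - \frac{1}{162}} = \sqrt{\frac{1574639}{162}} = \frac{\sqrt{3149278}}{18}$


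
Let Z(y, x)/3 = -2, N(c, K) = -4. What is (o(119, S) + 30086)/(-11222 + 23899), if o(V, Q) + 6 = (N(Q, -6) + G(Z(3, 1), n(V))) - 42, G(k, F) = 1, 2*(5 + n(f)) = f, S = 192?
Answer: 30035/12677 ≈ 2.3693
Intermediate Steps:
n(f) = -5 + f/2
Z(y, x) = -6 (Z(y, x) = 3*(-2) = -6)
o(V, Q) = -51 (o(V, Q) = -6 + ((-4 + 1) - 42) = -6 + (-3 - 42) = -6 - 45 = -51)
(o(119, S) + 30086)/(-11222 + 23899) = (-51 + 30086)/(-11222 + 23899) = 30035/12677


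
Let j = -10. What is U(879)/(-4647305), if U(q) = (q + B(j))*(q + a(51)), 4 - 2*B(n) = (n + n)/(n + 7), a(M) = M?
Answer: -163246/929461 ≈ -0.17564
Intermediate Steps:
B(n) = 2 - n/(7 + n) (B(n) = 2 - (n + n)/(2*(n + 7)) = 2 - 2*n/(2*(7 + n)) = 2 - n/(7 + n))
U(q) = (51 + q)*(-4/3 + q) (U(q) = (q + (14 - 10)/(7 - 10))*(q + 51) = (q + 4/(-3))*(51 + q) = (q - ⅓*4)*(51 + q) = (q - 4/3)*(51 + q) = (-4/3 + q)*(51 + q) = (51 + q)*(-4/3 + q))
U(879)/(-4647305) = (-68 + 879² + (149/3)*879)/(-4647305) = (-68 + 772641 + 43657)*(-1/4647305) = 816230*(-1/4647305) = -163246/929461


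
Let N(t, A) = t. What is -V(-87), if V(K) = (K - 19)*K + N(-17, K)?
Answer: -9205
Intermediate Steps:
V(K) = -17 + K*(-19 + K) (V(K) = (K - 19)*K - 17 = (-19 + K)*K - 17 = K*(-19 + K) - 17 = -17 + K*(-19 + K))
-V(-87) = -(-17 + (-87)² - 19*(-87)) = -(-17 + 7569 + 1653) = -1*9205 = -9205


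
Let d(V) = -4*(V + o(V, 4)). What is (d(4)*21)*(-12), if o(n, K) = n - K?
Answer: 4032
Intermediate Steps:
d(V) = 16 - 8*V (d(V) = -4*(V + (V - 1*4)) = -4*(V + (V - 4)) = -4*(V + (-4 + V)) = -4*(-4 + 2*V) = 16 - 8*V)
(d(4)*21)*(-12) = ((16 - 8*4)*21)*(-12) = ((16 - 32)*21)*(-12) = -16*21*(-12) = -336*(-12) = 4032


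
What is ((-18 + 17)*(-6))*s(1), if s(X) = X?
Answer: 6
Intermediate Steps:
((-18 + 17)*(-6))*s(1) = ((-18 + 17)*(-6))*1 = -1*(-6)*1 = 6*1 = 6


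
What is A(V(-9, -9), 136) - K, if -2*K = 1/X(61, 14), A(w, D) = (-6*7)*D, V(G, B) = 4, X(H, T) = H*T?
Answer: -9756095/1708 ≈ -5712.0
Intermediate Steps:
A(w, D) = -42*D
K = -1/1708 (K = -1/(2*(61*14)) = -½/854 = -½*1/854 = -1/1708 ≈ -0.00058548)
A(V(-9, -9), 136) - K = -42*136 - 1*(-1/1708) = -5712 + 1/1708 = -9756095/1708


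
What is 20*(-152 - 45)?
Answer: -3940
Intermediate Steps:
20*(-152 - 45) = 20*(-197) = -3940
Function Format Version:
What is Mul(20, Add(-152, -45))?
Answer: -3940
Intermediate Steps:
Mul(20, Add(-152, -45)) = Mul(20, -197) = -3940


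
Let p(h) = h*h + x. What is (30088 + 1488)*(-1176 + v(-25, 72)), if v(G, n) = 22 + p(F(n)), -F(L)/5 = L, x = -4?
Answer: 4055684592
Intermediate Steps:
F(L) = -5*L
p(h) = -4 + h² (p(h) = h*h - 4 = h² - 4 = -4 + h²)
v(G, n) = 18 + 25*n² (v(G, n) = 22 + (-4 + (-5*n)²) = 22 + (-4 + 25*n²) = 18 + 25*n²)
(30088 + 1488)*(-1176 + v(-25, 72)) = (30088 + 1488)*(-1176 + (18 + 25*72²)) = 31576*(-1176 + (18 + 25*5184)) = 31576*(-1176 + (18 + 129600)) = 31576*(-1176 + 129618) = 31576*128442 = 4055684592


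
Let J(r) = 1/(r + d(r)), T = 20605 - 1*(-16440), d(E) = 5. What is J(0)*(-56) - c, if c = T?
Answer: -185281/5 ≈ -37056.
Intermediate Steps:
T = 37045 (T = 20605 + 16440 = 37045)
c = 37045
J(r) = 1/(5 + r) (J(r) = 1/(r + 5) = 1/(5 + r))
J(0)*(-56) - c = -56/(5 + 0) - 1*37045 = -56/5 - 37045 = -185281/5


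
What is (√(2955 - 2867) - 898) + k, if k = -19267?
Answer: -20165 + 2*√22 ≈ -20156.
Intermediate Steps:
(√(2955 - 2867) - 898) + k = (√(2955 - 2867) - 898) - 19267 = (√88 - 898) - 19267 = (2*√22 - 898) - 19267 = (-898 + 2*√22) - 19267 = -20165 + 2*√22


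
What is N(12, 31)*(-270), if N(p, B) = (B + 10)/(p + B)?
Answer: -11070/43 ≈ -257.44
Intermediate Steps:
N(p, B) = (10 + B)/(B + p)
N(12, 31)*(-270) = ((10 + 31)/(31 + 12))*(-270) = (41/43)*(-270) = -11070/43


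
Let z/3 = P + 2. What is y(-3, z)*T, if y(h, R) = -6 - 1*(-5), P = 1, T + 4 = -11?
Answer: 15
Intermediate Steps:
T = -15 (T = -4 - 11 = -15)
z = 9 (z = 3*(1 + 2) = 3*3 = 9)
y(h, R) = -1 (y(h, R) = -6 + 5 = -1)
y(-3, z)*T = -1*(-15) = 15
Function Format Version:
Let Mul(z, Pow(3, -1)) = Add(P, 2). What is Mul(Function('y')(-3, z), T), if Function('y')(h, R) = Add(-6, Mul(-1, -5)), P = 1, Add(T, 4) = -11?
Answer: 15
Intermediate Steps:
T = -15 (T = Add(-4, -11) = -15)
z = 9 (z = Mul(3, Add(1, 2)) = Mul(3, 3) = 9)
Function('y')(h, R) = -1 (Function('y')(h, R) = Add(-6, 5) = -1)
Mul(Function('y')(-3, z), T) = Mul(-1, -15) = 15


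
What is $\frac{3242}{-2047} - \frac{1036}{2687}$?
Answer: $- \frac{10831946}{5500289} \approx -1.9693$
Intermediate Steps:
$\frac{3242}{-2047} - \frac{1036}{2687} = 3242 \left(- \frac{1}{2047}\right) - \frac{1036}{2687} = - \frac{3242}{2047} - \frac{1036}{2687} = - \frac{10831946}{5500289}$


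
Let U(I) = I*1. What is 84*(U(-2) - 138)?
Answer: -11760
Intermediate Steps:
U(I) = I
84*(U(-2) - 138) = 84*(-2 - 138) = 84*(-140) = -11760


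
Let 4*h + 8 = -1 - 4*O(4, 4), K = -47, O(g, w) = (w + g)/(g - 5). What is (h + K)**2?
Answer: 27225/16 ≈ 1701.6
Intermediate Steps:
O(g, w) = (g + w)/(-5 + g)
h = 23/4 (h = -2 + (-1 - 4*(4 + 4)/(-5 + 4))/4 = -2 + (-1 - 4*8/(-1))/4 = -2 + (-1 - (-4)*8)/4 = -2 + (-1 - 4*(-8))/4 = -2 + (-1 + 32)/4 = -2 + (1/4)*31 = -2 + 31/4 = 23/4 ≈ 5.7500)
(h + K)**2 = (23/4 - 47)**2 = (-165/4)**2 = 27225/16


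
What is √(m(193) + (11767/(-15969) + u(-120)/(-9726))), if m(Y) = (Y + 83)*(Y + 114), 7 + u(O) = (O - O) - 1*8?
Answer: √227104192376358240966/51771498 ≈ 291.09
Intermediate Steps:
u(O) = -15 (u(O) = -7 + ((O - O) - 1*8) = -7 + (0 - 8) = -7 - 8 = -15)
m(Y) = (83 + Y)*(114 + Y)
√(m(193) + (11767/(-15969) + u(-120)/(-9726))) = √((9462 + 193² + 197*193) + (11767/(-15969) - 15/(-9726))) = √((9462 + 37249 + 38021) + (11767*(-1/15969) - 15*(-1/9726))) = √(84732 + (-11767/15969 + 5/3242)) = √(84732 - 38068769/51771498) = √(4386664499767/51771498) = √227104192376358240966/51771498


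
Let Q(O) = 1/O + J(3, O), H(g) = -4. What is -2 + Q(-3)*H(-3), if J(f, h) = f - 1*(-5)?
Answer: -98/3 ≈ -32.667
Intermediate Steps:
J(f, h) = 5 + f (J(f, h) = f + 5 = 5 + f)
Q(O) = 8 + 1/O (Q(O) = 1/O + (5 + 3) = 1/O + 8 = 8 + 1/O)
-2 + Q(-3)*H(-3) = -2 + (8 + 1/(-3))*(-4) = -2 + (8 - ⅓)*(-4) = -2 + (23/3)*(-4) = -2 - 92/3 = -98/3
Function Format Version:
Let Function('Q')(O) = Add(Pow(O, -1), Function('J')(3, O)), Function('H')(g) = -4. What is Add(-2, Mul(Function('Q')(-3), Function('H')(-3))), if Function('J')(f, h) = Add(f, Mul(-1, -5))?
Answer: Rational(-98, 3) ≈ -32.667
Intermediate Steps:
Function('J')(f, h) = Add(5, f) (Function('J')(f, h) = Add(f, 5) = Add(5, f))
Function('Q')(O) = Add(8, Pow(O, -1)) (Function('Q')(O) = Add(Pow(O, -1), Add(5, 3)) = Add(Pow(O, -1), 8) = Add(8, Pow(O, -1)))
Add(-2, Mul(Function('Q')(-3), Function('H')(-3))) = Add(-2, Mul(Add(8, Pow(-3, -1)), -4)) = Add(-2, Mul(Add(8, Rational(-1, 3)), -4)) = Add(-2, Mul(Rational(23, 3), -4)) = Add(-2, Rational(-92, 3)) = Rational(-98, 3)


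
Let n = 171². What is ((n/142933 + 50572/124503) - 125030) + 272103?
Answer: 55686410209058/378629517 ≈ 1.4707e+5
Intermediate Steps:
n = 29241
((n/142933 + 50572/124503) - 125030) + 272103 = ((29241/142933 + 50572/124503) - 125030) + 272103 = ((29241*(1/142933) + 50572*(1/124503)) - 125030) + 272103 = ((29241/142933 + 1076/2649) - 125030) + 272103 = (231255317/378629517 - 125030) + 272103 = -47339817255193/378629517 + 272103 = 55686410209058/378629517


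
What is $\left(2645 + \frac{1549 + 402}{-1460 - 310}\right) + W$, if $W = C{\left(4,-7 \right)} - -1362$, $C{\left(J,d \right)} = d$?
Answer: $\frac{7078049}{1770} \approx 3998.9$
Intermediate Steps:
$W = 1355$ ($W = -7 - -1362 = -7 + 1362 = 1355$)
$\left(2645 + \frac{1549 + 402}{-1460 - 310}\right) + W = \left(2645 + \frac{1549 + 402}{-1460 - 310}\right) + 1355 = \left(2645 + \frac{1951}{-1770}\right) + 1355 = \left(2645 + 1951 \left(- \frac{1}{1770}\right)\right) + 1355 = \left(2645 - \frac{1951}{1770}\right) + 1355 = \frac{4679699}{1770} + 1355 = \frac{7078049}{1770}$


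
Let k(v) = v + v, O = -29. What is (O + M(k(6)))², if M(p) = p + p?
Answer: 25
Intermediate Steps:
k(v) = 2*v
M(p) = 2*p
(O + M(k(6)))² = (-29 + 2*(2*6))² = (-29 + 2*12)² = (-29 + 24)² = (-5)² = 25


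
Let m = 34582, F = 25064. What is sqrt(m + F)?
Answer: sqrt(59646) ≈ 244.23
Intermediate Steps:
sqrt(m + F) = sqrt(34582 + 25064) = sqrt(59646)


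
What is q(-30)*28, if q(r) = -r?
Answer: 840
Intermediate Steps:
q(-30)*28 = -1*(-30)*28 = 30*28 = 840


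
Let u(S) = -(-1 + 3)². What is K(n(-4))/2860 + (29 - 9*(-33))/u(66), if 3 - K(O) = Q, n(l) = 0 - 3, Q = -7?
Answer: -11654/143 ≈ -81.496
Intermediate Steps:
u(S) = -4 (u(S) = -1*2² = -1*4 = -4)
n(l) = -3
K(O) = 10 (K(O) = 3 - 1*(-7) = 3 + 7 = 10)
K(n(-4))/2860 + (29 - 9*(-33))/u(66) = 10/2860 + (29 - 9*(-33))/(-4) = 10*(1/2860) + (29 + 297)*(-¼) = 1/286 + 326*(-¼) = 1/286 - 163/2 = -11654/143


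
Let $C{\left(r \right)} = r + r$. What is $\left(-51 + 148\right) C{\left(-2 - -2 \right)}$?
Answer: $0$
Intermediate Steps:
$C{\left(r \right)} = 2 r$
$\left(-51 + 148\right) C{\left(-2 - -2 \right)} = \left(-51 + 148\right) 2 \left(-2 - -2\right) = 97 \cdot 2 \left(-2 + 2\right) = 97 \cdot 2 \cdot 0 = 97 \cdot 0 = 0$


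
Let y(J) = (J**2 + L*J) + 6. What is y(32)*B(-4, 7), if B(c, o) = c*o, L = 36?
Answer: -61096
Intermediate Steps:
y(J) = 6 + J**2 + 36*J (y(J) = (J**2 + 36*J) + 6 = 6 + J**2 + 36*J)
y(32)*B(-4, 7) = (6 + 32**2 + 36*32)*(-4*7) = (6 + 1024 + 1152)*(-28) = 2182*(-28) = -61096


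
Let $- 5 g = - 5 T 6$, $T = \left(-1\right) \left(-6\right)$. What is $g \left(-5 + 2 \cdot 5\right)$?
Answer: $180$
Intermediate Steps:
$T = 6$
$g = 36$ ($g = - \frac{\left(-5\right) 6 \cdot 6}{5} = - \frac{\left(-30\right) 6}{5} = \left(- \frac{1}{5}\right) \left(-180\right) = 36$)
$g \left(-5 + 2 \cdot 5\right) = 36 \left(-5 + 2 \cdot 5\right) = 36 \left(-5 + 10\right) = 36 \cdot 5 = 180$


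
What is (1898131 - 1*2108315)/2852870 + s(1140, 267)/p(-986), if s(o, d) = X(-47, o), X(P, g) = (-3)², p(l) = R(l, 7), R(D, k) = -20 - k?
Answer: -1741711/4279305 ≈ -0.40701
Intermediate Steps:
p(l) = -27 (p(l) = -20 - 1*7 = -20 - 7 = -27)
X(P, g) = 9
s(o, d) = 9
(1898131 - 1*2108315)/2852870 + s(1140, 267)/p(-986) = (1898131 - 1*2108315)/2852870 + 9/(-27) = (1898131 - 2108315)*(1/2852870) + 9*(-1/27) = -210184*1/2852870 - ⅓ = -105092/1426435 - ⅓ = -1741711/4279305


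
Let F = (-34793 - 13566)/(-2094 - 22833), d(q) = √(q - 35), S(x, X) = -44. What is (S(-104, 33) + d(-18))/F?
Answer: -1096788/48359 + 24927*I*√53/48359 ≈ -22.68 + 3.7526*I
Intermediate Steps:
d(q) = √(-35 + q)
F = 48359/24927 (F = -48359/(-24927) = -48359*(-1/24927) = 48359/24927 ≈ 1.9400)
(S(-104, 33) + d(-18))/F = (-44 + √(-35 - 18))/(48359/24927) = (-44 + √(-53))*(24927/48359) = (-44 + I*√53)*(24927/48359) = -1096788/48359 + 24927*I*√53/48359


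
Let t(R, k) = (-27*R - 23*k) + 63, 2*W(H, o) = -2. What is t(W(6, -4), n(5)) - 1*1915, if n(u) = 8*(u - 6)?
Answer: -1641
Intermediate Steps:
W(H, o) = -1 (W(H, o) = (1/2)*(-2) = -1)
n(u) = -48 + 8*u (n(u) = 8*(-6 + u) = -48 + 8*u)
t(R, k) = 63 - 27*R - 23*k
t(W(6, -4), n(5)) - 1*1915 = (63 - 27*(-1) - 23*(-48 + 8*5)) - 1*1915 = (63 + 27 - 23*(-48 + 40)) - 1915 = (63 + 27 - 23*(-8)) - 1915 = (63 + 27 + 184) - 1915 = 274 - 1915 = -1641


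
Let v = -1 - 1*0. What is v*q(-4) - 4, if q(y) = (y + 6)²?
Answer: -8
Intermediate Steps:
v = -1 (v = -1 + 0 = -1)
q(y) = (6 + y)²
v*q(-4) - 4 = -(6 - 4)² - 4 = -1*2² - 4 = -1*4 - 4 = -4 - 4 = -8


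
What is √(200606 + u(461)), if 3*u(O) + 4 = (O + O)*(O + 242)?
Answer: 2*√104165 ≈ 645.49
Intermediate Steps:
u(O) = -4/3 + 2*O*(242 + O)/3 (u(O) = -4/3 + ((O + O)*(O + 242))/3 = -4/3 + ((2*O)*(242 + O))/3 = -4/3 + (2*O*(242 + O))/3 = -4/3 + 2*O*(242 + O)/3)
√(200606 + u(461)) = √(200606 + (-4/3 + (⅔)*461² + (484/3)*461)) = √(200606 + (-4/3 + (⅔)*212521 + 223124/3)) = √(200606 + (-4/3 + 425042/3 + 223124/3)) = √(200606 + 216054) = √416660 = 2*√104165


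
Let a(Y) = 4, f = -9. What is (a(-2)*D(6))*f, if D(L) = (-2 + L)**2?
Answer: -576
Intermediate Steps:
(a(-2)*D(6))*f = (4*(-2 + 6)**2)*(-9) = (4*4**2)*(-9) = (4*16)*(-9) = 64*(-9) = -576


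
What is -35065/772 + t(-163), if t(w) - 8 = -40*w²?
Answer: -820479609/772 ≈ -1.0628e+6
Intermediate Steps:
t(w) = 8 - 40*w²
-35065/772 + t(-163) = -35065/772 + (8 - 40*(-163)²) = -35065*1/772 + (8 - 40*26569) = -35065/772 + (8 - 1062760) = -35065/772 - 1062752 = -820479609/772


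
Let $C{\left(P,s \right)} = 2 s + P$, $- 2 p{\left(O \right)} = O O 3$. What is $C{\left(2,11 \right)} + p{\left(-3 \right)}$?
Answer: $\frac{21}{2} \approx 10.5$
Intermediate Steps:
$p{\left(O \right)} = - \frac{3 O^{2}}{2}$ ($p{\left(O \right)} = - \frac{O O 3}{2} = - \frac{O^{2} \cdot 3}{2} = - \frac{3 O^{2}}{2}$)
$C{\left(P,s \right)} = P + 2 s$
$C{\left(2,11 \right)} + p{\left(-3 \right)} = \left(2 + 2 \cdot 11\right) - \frac{3 \left(-3\right)^{2}}{2} = \left(2 + 22\right) - \frac{27}{2} = 24 - \frac{27}{2} = \frac{21}{2}$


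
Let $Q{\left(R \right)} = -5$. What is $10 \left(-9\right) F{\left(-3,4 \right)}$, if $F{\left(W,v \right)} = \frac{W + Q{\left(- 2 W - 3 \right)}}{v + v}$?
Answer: $90$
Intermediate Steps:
$F{\left(W,v \right)} = \frac{-5 + W}{2 v}$ ($F{\left(W,v \right)} = \frac{W - 5}{v + v} = \frac{-5 + W}{2 v}$)
$10 \left(-9\right) F{\left(-3,4 \right)} = 10 \left(-9\right) \frac{-5 - 3}{2 \cdot 4} = - 90 \cdot \frac{1}{2} \cdot \frac{1}{4} \left(-8\right) = \left(-90\right) \left(-1\right) = 90$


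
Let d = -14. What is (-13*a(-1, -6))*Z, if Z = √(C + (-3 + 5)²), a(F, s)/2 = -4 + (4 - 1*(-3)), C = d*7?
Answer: -78*I*√94 ≈ -756.24*I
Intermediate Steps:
C = -98 (C = -14*7 = -98)
a(F, s) = 6 (a(F, s) = 2*(-4 + (4 - 1*(-3))) = 2*(-4 + (4 + 3)) = 2*(-4 + 7) = 2*3 = 6)
Z = I*√94 (Z = √(-98 + (-3 + 5)²) = √(-98 + 2²) = √(-98 + 4) = √(-94) = I*√94 ≈ 9.6954*I)
(-13*a(-1, -6))*Z = (-13*6)*(I*√94) = -78*I*√94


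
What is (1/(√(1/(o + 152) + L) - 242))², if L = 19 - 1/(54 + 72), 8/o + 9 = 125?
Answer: 11025/(4*(12705 - √52365)²) ≈ 1.7707e-5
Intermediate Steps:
o = 2/29 (o = 8/(-9 + 125) = 8/116 = 8*(1/116) = 2/29 ≈ 0.068966)
L = 2393/126 (L = 19 - 1/126 = 2393/126 ≈ 18.992)
(1/(√(1/(o + 152) + L) - 242))² = (1/(√(1/(2/29 + 152) + 2393/126) - 242))² = (1/(√(1/(4410/29) + 2393/126) - 242))² = (1/(√(29/4410 + 2393/126) - 242))² = (1/(√(13964/735) - 242))² = (1/(2*√52365/105 - 242))² = (1/(-242 + 2*√52365/105))² = (-242 + 2*√52365/105)⁻²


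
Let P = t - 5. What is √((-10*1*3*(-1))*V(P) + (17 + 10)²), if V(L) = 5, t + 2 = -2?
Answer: √879 ≈ 29.648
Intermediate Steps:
t = -4 (t = -2 - 2 = -4)
P = -9 (P = -4 - 5 = -9)
√((-10*1*3*(-1))*V(P) + (17 + 10)²) = √(-10*1*3*(-1)*5 + (17 + 10)²) = √(-30*(-1)*5 + 27²) = √(-10*(-3)*5 + 729) = √(30*5 + 729) = √(150 + 729) = √879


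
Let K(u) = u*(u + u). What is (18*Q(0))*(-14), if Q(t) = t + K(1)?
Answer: -504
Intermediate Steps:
K(u) = 2*u² (K(u) = u*(2*u) = 2*u²)
Q(t) = 2 + t (Q(t) = t + 2*1² = t + 2*1 = t + 2 = 2 + t)
(18*Q(0))*(-14) = (18*(2 + 0))*(-14) = (18*2)*(-14) = 36*(-14) = -504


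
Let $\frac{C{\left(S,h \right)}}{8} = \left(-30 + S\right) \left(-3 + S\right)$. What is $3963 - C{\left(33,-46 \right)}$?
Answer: $3243$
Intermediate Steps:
$C{\left(S,h \right)} = 8 \left(-30 + S\right) \left(-3 + S\right)$
$3963 - C{\left(33,-46 \right)} = 3963 - \left(720 - 8712 + 8 \cdot 33^{2}\right) = 3963 - \left(720 - 8712 + 8 \cdot 1089\right) = 3963 - \left(720 - 8712 + 8712\right) = 3963 - 720 = 3243$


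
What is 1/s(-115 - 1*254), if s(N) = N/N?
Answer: 1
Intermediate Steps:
s(N) = 1
1/s(-115 - 1*254) = 1/1 = 1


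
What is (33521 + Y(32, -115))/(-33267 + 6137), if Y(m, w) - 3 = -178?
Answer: -16673/13565 ≈ -1.2291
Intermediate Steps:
Y(m, w) = -175 (Y(m, w) = 3 - 178 = -175)
(33521 + Y(32, -115))/(-33267 + 6137) = (33521 - 175)/(-33267 + 6137) = 33346/(-27130) = 33346*(-1/27130) = -16673/13565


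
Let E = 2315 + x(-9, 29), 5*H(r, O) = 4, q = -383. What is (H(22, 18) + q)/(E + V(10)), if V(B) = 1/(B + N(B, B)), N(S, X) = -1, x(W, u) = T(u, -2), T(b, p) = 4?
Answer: -17199/104360 ≈ -0.16480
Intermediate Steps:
H(r, O) = ⅘ (H(r, O) = (⅕)*4 = ⅘)
x(W, u) = 4
E = 2319 (E = 2315 + 4 = 2319)
V(B) = 1/(-1 + B) (V(B) = 1/(B - 1) = 1/(-1 + B))
(H(22, 18) + q)/(E + V(10)) = (⅘ - 383)/(2319 + 1/(-1 + 10)) = -1911/(5*(2319 + 1/9)) = -1911/(5*(2319 + ⅑)) = -1911/(5*20872/9) = -1911/5*9/20872 = -17199/104360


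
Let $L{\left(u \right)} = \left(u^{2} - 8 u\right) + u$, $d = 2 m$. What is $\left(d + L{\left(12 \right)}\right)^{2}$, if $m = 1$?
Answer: $3844$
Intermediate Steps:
$d = 2$ ($d = 2 \cdot 1 = 2$)
$L{\left(u \right)} = u^{2} - 7 u$
$\left(d + L{\left(12 \right)}\right)^{2} = \left(2 + 12 \left(-7 + 12\right)\right)^{2} = \left(2 + 12 \cdot 5\right)^{2} = \left(2 + 60\right)^{2} = 62^{2} = 3844$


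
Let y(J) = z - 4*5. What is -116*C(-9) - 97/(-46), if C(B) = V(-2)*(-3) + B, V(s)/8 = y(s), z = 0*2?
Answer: -2513159/46 ≈ -54634.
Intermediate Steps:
z = 0
y(J) = -20 (y(J) = 0 - 4*5 = 0 - 20 = -20)
V(s) = -160 (V(s) = 8*(-20) = -160)
C(B) = 480 + B (C(B) = -160*(-3) + B = 480 + B)
-116*C(-9) - 97/(-46) = -116*(480 - 9) - 97/(-46) = -116*471 - 97*(-1/46) = -54636 + 97/46 = -2513159/46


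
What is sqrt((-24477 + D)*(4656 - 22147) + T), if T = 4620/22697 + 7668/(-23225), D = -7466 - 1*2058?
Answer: sqrt(6610201249079637739782227)/105427565 ≈ 24387.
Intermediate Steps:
D = -9524 (D = -7466 - 2058 = -9524)
T = -66741096/527137825 (T = 4620*(1/22697) + 7668*(-1/23225) = 4620/22697 - 7668/23225 = -66741096/527137825 ≈ -0.12661)
sqrt((-24477 + D)*(4656 - 22147) + T) = sqrt((-24477 - 9524)*(4656 - 22147) - 66741096/527137825) = sqrt(-34001*(-17491) - 66741096/527137825) = sqrt(594711491 - 66741096/527137825) = sqrt(313494921801505979/527137825) = sqrt(6610201249079637739782227)/105427565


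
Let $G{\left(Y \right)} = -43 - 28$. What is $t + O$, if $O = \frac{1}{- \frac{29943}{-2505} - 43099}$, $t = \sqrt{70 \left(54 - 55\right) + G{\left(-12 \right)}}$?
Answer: $- \frac{835}{35977684} + i \sqrt{141} \approx -2.3209 \cdot 10^{-5} + 11.874 i$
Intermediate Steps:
$G{\left(Y \right)} = -71$
$t = i \sqrt{141}$ ($t = \sqrt{70 \left(54 - 55\right) - 71} = \sqrt{70 \left(-1\right) - 71} = \sqrt{-70 - 71} = \sqrt{-141} = i \sqrt{141} \approx 11.874 i$)
$O = - \frac{835}{35977684}$ ($O = \frac{1}{\left(-29943\right) \left(- \frac{1}{2505}\right) - 43099} = \frac{1}{\frac{9981}{835} - 43099} = \frac{1}{- \frac{35977684}{835}} = - \frac{835}{35977684} \approx -2.3209 \cdot 10^{-5}$)
$t + O = i \sqrt{141} - \frac{835}{35977684} = - \frac{835}{35977684} + i \sqrt{141}$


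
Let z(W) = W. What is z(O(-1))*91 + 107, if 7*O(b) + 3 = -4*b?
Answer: 120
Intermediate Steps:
O(b) = -3/7 - 4*b/7 (O(b) = -3/7 + (-4*b)/7 = -3/7 - 4*b/7)
z(O(-1))*91 + 107 = (-3/7 - 4/7*(-1))*91 + 107 = (-3/7 + 4/7)*91 + 107 = (⅐)*91 + 107 = 13 + 107 = 120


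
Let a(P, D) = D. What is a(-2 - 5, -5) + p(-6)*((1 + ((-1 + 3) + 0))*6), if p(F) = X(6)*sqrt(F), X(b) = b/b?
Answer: -5 + 18*I*sqrt(6) ≈ -5.0 + 44.091*I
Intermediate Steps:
X(b) = 1
p(F) = sqrt(F) (p(F) = 1*sqrt(F) = sqrt(F))
a(-2 - 5, -5) + p(-6)*((1 + ((-1 + 3) + 0))*6) = -5 + sqrt(-6)*((1 + ((-1 + 3) + 0))*6) = -5 + (I*sqrt(6))*((1 + (2 + 0))*6) = -5 + (I*sqrt(6))*((1 + 2)*6) = -5 + (I*sqrt(6))*(3*6) = -5 + (I*sqrt(6))*18 = -5 + 18*I*sqrt(6)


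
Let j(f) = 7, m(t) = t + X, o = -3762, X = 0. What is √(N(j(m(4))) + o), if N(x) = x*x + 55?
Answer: I*√3658 ≈ 60.481*I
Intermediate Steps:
m(t) = t (m(t) = t + 0 = t)
N(x) = 55 + x² (N(x) = x² + 55 = 55 + x²)
√(N(j(m(4))) + o) = √((55 + 7²) - 3762) = √((55 + 49) - 3762) = √(104 - 3762) = √(-3658) = I*√3658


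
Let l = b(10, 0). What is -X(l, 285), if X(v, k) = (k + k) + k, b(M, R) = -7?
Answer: -855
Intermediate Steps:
l = -7
X(v, k) = 3*k (X(v, k) = 2*k + k = 3*k)
-X(l, 285) = -3*285 = -1*855 = -855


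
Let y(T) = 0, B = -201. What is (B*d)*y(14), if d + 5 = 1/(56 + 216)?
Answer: 0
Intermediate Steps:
d = -1359/272 (d = -5 + 1/(56 + 216) = -5 + 1/272 = -1359/272 ≈ -4.9963)
(B*d)*y(14) = -201*(-1359/272)*0 = (273159/272)*0 = 0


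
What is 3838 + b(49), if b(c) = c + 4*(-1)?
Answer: 3883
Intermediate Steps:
b(c) = -4 + c (b(c) = c - 4 = -4 + c)
3838 + b(49) = 3838 + (-4 + 49) = 3838 + 45 = 3883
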